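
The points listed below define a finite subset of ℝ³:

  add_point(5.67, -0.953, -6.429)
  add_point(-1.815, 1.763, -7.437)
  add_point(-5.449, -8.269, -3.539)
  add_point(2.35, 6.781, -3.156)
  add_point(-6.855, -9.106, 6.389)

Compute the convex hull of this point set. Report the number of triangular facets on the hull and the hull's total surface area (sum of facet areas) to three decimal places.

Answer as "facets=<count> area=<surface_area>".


facets=6 area=348.626

Extreme-point indices: [0, 1, 2, 3, 4] — 5 of 5 on the boundary.

Facet areas (half cross-product norm):
  f1: (p3, p0, p4) → 88.3079
  f2: (p1, p3, p4) → 70.8883
  f3: (p1, p3, p0) → 29.3351
  f4: (p2, p0, p4) → 63.7108
  f5: (p2, p1, p4) → 50.8406
  f6: (p2, p1, p0) → 45.5433
Σ area = 348.626

Euler: V−E+F = 5−9+6 = 2.


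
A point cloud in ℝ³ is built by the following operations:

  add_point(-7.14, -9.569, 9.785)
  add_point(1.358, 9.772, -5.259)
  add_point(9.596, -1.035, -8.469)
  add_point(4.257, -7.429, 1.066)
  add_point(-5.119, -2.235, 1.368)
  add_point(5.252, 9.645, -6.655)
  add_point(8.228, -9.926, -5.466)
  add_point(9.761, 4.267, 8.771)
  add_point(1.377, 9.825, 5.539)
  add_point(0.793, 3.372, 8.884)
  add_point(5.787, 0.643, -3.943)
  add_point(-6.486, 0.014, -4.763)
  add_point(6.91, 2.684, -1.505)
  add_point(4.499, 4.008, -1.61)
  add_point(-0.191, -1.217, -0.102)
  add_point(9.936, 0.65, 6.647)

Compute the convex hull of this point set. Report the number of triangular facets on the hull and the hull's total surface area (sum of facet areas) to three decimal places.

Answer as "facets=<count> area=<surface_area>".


facets=16 area=1136.114

Hull vertices (10/16): indices [0, 1, 2, 5, 6, 7, 8, 9, 11, 15].

Facet areas (half cross-product norm):
  f1: (p11, p8, p0) → 139.3955
  f2: (p7, p15, p0) → 40.0234
  f3: (p7, p2, p15) → 25.6146
  f4: (p6, p15, p0) → 155.1485
  f5: (p6, p2, p15) → 70.5682
  f6: (p6, p11, p0) → 150.2394
  f7: (p6, p11, p2) → 77.5060
  f8: (p5, p11, p2) → 85.9447
  f9: (p5, p7, p8) → 67.5337
  f10: (p5, p7, p2) → 95.8128
  f11: (p9, p8, p0) → 31.5622
  f12: (p9, p7, p0) → 54.5967
  f13: (p9, p7, p8) → 32.3644
  f14: (p1, p11, p8) → 67.6080
  f15: (p1, p5, p8) → 21.0472
  f16: (p1, p5, p11) → 21.1491
Σ area = 1136.114

Euler characteristic 10−24+16 = 2 ✓


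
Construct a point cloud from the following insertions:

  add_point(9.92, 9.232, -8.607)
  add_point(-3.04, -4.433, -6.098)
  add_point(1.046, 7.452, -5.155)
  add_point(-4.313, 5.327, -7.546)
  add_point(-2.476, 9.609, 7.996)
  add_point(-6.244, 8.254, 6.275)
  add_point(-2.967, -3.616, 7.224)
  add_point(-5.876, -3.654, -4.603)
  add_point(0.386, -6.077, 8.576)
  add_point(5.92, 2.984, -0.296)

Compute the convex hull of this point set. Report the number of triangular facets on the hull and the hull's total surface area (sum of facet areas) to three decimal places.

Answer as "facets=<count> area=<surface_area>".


Extreme-point indices: [0, 1, 3, 4, 5, 6, 7, 8, 9] — 9 of 10 on the boundary.

Area of each hull facet:
  f1: (p4, p0, p5) → 44.2926
  f2: (p9, p8, p0) → 11.2706
  f3: (p9, p4, p0) → 68.9125
  f4: (p9, p4, p8) → 88.6851
  f5: (p3, p0, p5) → 104.3708
  f6: (p3, p7, p5) → 67.7382
  f7: (p6, p7, p5) → 74.5238
  f8: (p6, p7, p8) → 23.3420
  f9: (p6, p4, p5) → 26.8938
  f10: (p6, p4, p8) → 24.8491
  f11: (p1, p8, p0) → 143.8069
  f12: (p1, p7, p8) → 24.3990
  f13: (p1, p3, p0) → 72.8136
  f14: (p1, p3, p7) → 15.7753
Σ area = 791.673

Check V−E+F: 9 − 21 + 14 = 2.

facets=14 area=791.673


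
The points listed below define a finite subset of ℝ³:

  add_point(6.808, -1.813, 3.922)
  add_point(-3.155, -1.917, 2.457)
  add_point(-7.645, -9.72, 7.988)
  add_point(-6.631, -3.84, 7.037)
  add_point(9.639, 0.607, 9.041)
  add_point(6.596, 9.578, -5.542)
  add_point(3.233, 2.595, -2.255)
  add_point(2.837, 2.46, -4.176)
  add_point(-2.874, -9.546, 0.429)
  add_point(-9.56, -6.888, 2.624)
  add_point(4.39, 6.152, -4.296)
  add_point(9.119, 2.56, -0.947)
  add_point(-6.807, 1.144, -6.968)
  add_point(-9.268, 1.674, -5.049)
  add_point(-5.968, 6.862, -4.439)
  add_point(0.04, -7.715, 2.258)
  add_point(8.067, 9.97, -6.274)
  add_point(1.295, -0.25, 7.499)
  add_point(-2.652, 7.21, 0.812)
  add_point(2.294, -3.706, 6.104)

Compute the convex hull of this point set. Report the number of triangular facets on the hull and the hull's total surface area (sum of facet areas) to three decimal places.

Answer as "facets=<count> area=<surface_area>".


Extreme-point indices: [0, 2, 3, 4, 7, 8, 9, 11, 12, 13, 14, 15, 16, 17, 18] — 15 of 20 on the boundary.

Per-facet area ½‖(b−a)×(c−a)‖:
  f1: (p18, p16, p4) → 102.8011
  f2: (p8, p2, p9) → 23.5384
  f3: (p3, p2, p9) → 16.4664
  f4: (p3, p13, p9) → 34.9703
  f5: (p3, p2, p4) → 47.0974
  f6: (p11, p16, p4) → 32.0508
  f7: (p11, p8, p16) → 66.2185
  f8: (p14, p18, p16) → 40.8726
  f9: (p14, p3, p18) → 40.5928
  f10: (p14, p3, p13) → 41.3697
  f11: (p12, p14, p16) → 43.9802
  f12: (p12, p14, p13) → 9.5510
  f13: (p12, p8, p9) → 47.3222
  f14: (p12, p13, p9) → 17.3666
  f15: (p17, p18, p4) → 42.0572
  f16: (p17, p3, p4) → 12.5789
  f17: (p17, p3, p18) → 46.7583
  f18: (p0, p11, p4) → 21.6196
  f19: (p7, p8, p16) → 12.5580
  f20: (p7, p12, p16) → 38.9633
  f21: (p7, p12, p8) → 65.0613
  f22: (p15, p11, p8) → 19.0963
  f23: (p15, p0, p11) → 26.9525
  f24: (p15, p0, p4) → 19.8864
  f25: (p15, p2, p4) → 65.6343
  f26: (p15, p8, p2) → 17.4208
Σ area = 952.785

Euler characteristic 15−39+26 = 2 ✓

facets=26 area=952.785


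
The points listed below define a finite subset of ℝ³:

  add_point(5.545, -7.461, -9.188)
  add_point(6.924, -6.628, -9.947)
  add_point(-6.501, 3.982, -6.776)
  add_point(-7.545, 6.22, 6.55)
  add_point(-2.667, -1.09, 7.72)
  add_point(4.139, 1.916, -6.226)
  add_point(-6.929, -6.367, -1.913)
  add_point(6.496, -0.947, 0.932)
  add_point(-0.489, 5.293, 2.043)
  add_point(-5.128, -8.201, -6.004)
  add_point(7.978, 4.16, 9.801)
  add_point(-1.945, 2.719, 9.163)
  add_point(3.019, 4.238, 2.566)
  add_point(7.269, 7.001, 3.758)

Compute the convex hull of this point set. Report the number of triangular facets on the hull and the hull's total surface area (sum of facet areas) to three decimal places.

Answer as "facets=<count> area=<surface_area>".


facets=18 area=904.978

Extreme-point indices: [0, 1, 2, 3, 4, 5, 6, 9, 10, 11, 13] — 11 of 14 on the boundary.

Triangle areas on the boundary:
  f1: (p13, p10, p3) → 50.4997
  f2: (p13, p1, p10) → 61.0005
  f3: (p2, p13, p3) → 99.0710
  f4: (p2, p1, p9) → 78.4328
  f5: (p11, p10, p3) → 24.3335
  f6: (p11, p4, p3) → 14.4285
  f7: (p11, p4, p10) → 19.6418
  f8: (p6, p4, p3) → 52.1241
  f9: (p6, p4, p9) → 19.5279
  f10: (p6, p2, p3) → 74.6298
  f11: (p6, p2, p9) → 27.6297
  f12: (p0, p1, p9) → 4.4742
  f13: (p0, p4, p9) → 87.1420
  f14: (p0, p1, p10) → 19.9300
  f15: (p0, p4, p10) → 119.2121
  f16: (p5, p13, p1) → 43.6927
  f17: (p5, p2, p1) → 47.6860
  f18: (p5, p2, p13) → 61.5213
Σ area = 904.978

Euler: V−E+F = 11−27+18 = 2.


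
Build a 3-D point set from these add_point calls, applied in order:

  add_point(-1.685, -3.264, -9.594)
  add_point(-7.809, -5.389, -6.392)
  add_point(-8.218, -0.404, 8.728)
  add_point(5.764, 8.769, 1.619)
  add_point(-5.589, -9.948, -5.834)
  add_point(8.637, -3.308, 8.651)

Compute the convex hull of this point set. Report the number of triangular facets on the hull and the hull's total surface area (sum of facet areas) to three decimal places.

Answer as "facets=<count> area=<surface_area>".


6 of the 6 inputs are extreme points: [0, 1, 2, 3, 4, 5].

Per-facet area ½‖(b−a)×(c−a)‖:
  f1: (p3, p5, p2) → 114.7444
  f2: (p4, p5, p2) → 146.0724
  f3: (p1, p3, p2) → 140.7038
  f4: (p1, p4, p2) → 39.9049
  f5: (p0, p1, p3) → 62.8417
  f6: (p0, p1, p4) → 18.4108
  f7: (p0, p3, p5) → 126.8174
  f8: (p0, p4, p5) → 89.0557
Σ area = 738.551

Check V−E+F: 6 − 12 + 8 = 2.

facets=8 area=738.551


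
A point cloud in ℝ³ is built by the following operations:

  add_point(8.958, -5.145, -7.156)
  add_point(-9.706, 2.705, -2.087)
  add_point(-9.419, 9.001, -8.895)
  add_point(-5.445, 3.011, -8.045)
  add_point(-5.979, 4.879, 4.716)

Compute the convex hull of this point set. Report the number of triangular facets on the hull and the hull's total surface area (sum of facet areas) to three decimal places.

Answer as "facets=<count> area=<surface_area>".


facets=6 area=379.219

Points on the hull: [0, 1, 2, 3, 4] (5 of 5).

Per-facet area ½‖(b−a)×(c−a)‖:
  f1: (p4, p0, p1) → 83.5899
  f2: (p4, p2, p1) → 33.8744
  f3: (p4, p2, p0) → 153.8707
  f4: (p3, p0, p1) → 54.5363
  f5: (p3, p2, p1) → 26.0547
  f6: (p3, p2, p0) → 27.2927
Σ area = 379.219

Euler characteristic 5−9+6 = 2 ✓


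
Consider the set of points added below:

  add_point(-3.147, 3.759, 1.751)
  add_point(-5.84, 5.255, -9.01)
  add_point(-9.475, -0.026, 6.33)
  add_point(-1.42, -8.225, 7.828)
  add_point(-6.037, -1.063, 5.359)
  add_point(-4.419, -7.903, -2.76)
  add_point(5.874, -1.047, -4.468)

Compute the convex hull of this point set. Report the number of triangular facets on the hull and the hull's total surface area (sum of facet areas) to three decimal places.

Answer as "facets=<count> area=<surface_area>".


Points on the hull: [0, 1, 2, 3, 5, 6] (6 of 7).

Area of each hull facet:
  f1: (p5, p3, p2) → 60.1333
  f2: (p5, p1, p2) → 91.5828
  f3: (p5, p3, p6) → 68.5198
  f4: (p5, p1, p6) → 80.5426
  f5: (p0, p3, p2) → 49.8761
  f6: (p0, p3, p6) → 79.0896
  f7: (p0, p1, p2) → 44.7293
  f8: (p0, p1, p6) → 64.5745
Σ area = 539.048

Check V−E+F: 6 − 12 + 8 = 2.

facets=8 area=539.048


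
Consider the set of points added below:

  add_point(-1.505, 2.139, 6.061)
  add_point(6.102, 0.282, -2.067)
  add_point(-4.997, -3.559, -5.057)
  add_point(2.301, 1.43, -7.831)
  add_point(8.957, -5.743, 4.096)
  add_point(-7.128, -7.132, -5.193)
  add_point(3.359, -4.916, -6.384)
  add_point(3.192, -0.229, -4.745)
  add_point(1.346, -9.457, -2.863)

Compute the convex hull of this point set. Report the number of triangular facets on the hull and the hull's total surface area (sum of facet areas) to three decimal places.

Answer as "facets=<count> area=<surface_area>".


Extreme-point indices: [0, 1, 2, 3, 4, 5, 6, 8] — 8 of 9 on the boundary.

Area of each hull facet:
  f1: (p6, p3, p5) → 35.4808
  f2: (p8, p0, p5) → 66.0423
  f3: (p8, p0, p4) → 70.2383
  f4: (p8, p6, p5) → 27.6618
  f5: (p8, p6, p4) → 33.1471
  f6: (p2, p0, p5) → 22.6729
  f7: (p2, p3, p5) → 9.9792
  f8: (p2, p3, p0) → 58.9770
  f9: (p1, p0, p4) → 50.5100
  f10: (p1, p3, p0) → 38.6990
  f11: (p1, p6, p4) → 33.0685
  f12: (p1, p6, p3) → 20.8823
Σ area = 467.359

Check V−E+F: 8 − 18 + 12 = 2.

facets=12 area=467.359


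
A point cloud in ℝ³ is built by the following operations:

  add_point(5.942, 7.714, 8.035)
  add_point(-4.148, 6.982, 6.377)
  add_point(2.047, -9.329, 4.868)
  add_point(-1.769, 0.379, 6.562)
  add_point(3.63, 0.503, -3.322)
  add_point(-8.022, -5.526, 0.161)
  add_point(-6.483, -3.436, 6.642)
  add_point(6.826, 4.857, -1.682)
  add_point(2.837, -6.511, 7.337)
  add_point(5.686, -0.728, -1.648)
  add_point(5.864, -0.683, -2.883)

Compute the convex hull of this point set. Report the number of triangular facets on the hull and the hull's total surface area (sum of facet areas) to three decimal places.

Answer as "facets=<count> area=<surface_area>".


10 of the 11 inputs are extreme points: [0, 1, 2, 4, 5, 6, 7, 8, 9, 10].

Per-facet area ½‖(b−a)×(c−a)‖:
  f1: (p1, p0, p7) → 51.9053
  f2: (p10, p2, p5) → 70.1090
  f3: (p6, p1, p0) → 52.5386
  f4: (p6, p2, p5) → 36.3255
  f5: (p6, p1, p5) → 35.3548
  f6: (p4, p10, p5) → 15.1092
  f7: (p4, p10, p7) → 7.1186
  f8: (p4, p1, p5) → 85.0425
  f9: (p4, p1, p7) → 38.3776
  f10: (p9, p0, p7) → 28.0398
  f11: (p9, p10, p7) → 3.5499
  f12: (p8, p6, p2) → 18.8351
  f13: (p8, p6, p0) → 71.3498
  f14: (p8, p9, p0) → 68.5321
  f15: (p8, p10, p2) → 23.0350
  f16: (p8, p9, p10) → 3.5317
Σ area = 608.755

Euler characteristic 10−24+16 = 2 ✓

facets=16 area=608.755


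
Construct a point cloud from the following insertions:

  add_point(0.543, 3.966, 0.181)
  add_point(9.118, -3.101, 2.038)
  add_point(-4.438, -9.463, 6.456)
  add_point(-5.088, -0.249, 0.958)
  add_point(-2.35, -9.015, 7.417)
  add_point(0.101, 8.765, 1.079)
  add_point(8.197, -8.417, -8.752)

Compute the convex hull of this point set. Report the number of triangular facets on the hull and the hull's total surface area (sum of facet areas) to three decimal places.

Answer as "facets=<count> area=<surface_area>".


Points on the hull: [1, 2, 3, 4, 5, 6] (6 of 7).

Triangle areas on the boundary:
  f1: (p6, p5, p3) → 95.4983
  f2: (p6, p5, p1) → 87.2983
  f3: (p4, p5, p1) → 103.4371
  f4: (p4, p6, p1) → 83.9393
  f5: (p2, p6, p3) → 97.5522
  f6: (p2, p4, p6) → 22.3613
  f7: (p2, p5, p3) → 39.5531
  f8: (p2, p4, p5) → 22.0113
Σ area = 551.651

Check V−E+F: 6 − 12 + 8 = 2.

facets=8 area=551.651


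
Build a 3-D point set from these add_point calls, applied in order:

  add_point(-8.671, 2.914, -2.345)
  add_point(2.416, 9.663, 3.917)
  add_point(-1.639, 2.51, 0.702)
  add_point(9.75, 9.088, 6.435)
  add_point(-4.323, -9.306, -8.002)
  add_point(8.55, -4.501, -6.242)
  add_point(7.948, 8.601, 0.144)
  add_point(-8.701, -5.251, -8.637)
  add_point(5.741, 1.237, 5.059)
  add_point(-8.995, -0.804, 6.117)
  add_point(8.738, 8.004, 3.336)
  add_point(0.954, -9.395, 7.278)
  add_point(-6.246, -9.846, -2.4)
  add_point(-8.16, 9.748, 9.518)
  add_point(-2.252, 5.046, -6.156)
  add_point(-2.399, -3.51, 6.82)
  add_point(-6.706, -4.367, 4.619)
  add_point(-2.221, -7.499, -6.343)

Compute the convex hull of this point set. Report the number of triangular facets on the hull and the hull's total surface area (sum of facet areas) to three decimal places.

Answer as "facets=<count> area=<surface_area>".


Hull vertices (13/18): indices [0, 1, 3, 4, 5, 6, 7, 9, 11, 12, 13, 14, 16].

Facet areas (half cross-product norm):
  f1: (p7, p12, p9) → 51.6376
  f2: (p11, p5, p3) → 143.6467
  f3: (p13, p11, p9) → 62.0055
  f4: (p13, p11, p3) → 170.9632
  f5: (p4, p7, p12) → 17.7955
  f6: (p4, p5, p7) → 36.9715
  f7: (p4, p11, p12) → 29.7648
  f8: (p4, p11, p5) → 101.5371
  f9: (p16, p12, p9) → 12.6254
  f10: (p16, p11, p9) → 14.5492
  f11: (p16, p11, p12) → 42.0785
  f12: (p14, p5, p7) → 88.2140
  f13: (p1, p13, p3) → 34.0072
  f14: (p1, p14, p13) → 71.8535
  f15: (p0, p14, p7) → 39.8865
  f16: (p0, p14, p13) → 51.3915
  f17: (p0, p7, p9) → 46.2745
  f18: (p0, p13, p9) → 51.1316
  f19: (p6, p5, p3) → 42.1192
  f20: (p6, p14, p5) → 81.8055
  f21: (p6, p1, p3) → 21.0672
  f22: (p6, p1, p14) → 39.8546
Σ area = 1251.180

Euler: V−E+F = 13−33+22 = 2.

facets=22 area=1251.180


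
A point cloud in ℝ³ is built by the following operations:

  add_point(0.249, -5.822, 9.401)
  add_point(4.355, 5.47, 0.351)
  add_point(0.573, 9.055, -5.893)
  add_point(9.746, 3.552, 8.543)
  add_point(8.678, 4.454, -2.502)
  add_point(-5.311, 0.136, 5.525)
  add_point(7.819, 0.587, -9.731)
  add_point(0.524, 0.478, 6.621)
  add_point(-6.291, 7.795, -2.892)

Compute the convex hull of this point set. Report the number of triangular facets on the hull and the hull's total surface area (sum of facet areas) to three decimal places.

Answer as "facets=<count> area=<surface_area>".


facets=10 area=681.496

7 of the 9 inputs are extreme points: [0, 2, 3, 4, 5, 6, 8].

Triangle areas on the boundary:
  f1: (p6, p0, p3) → 123.5105
  f2: (p2, p3, p8) → 67.9488
  f3: (p2, p6, p8) → 36.9434
  f4: (p5, p3, p8) → 89.5731
  f5: (p5, p0, p3) → 60.2495
  f6: (p5, p6, p8) → 98.3919
  f7: (p5, p6, p0) → 90.6700
  f8: (p4, p6, p3) → 24.7534
  f9: (p4, p2, p3) → 49.1559
  f10: (p4, p2, p6) → 40.2997
Σ area = 681.496

Check V−E+F: 7 − 15 + 10 = 2.


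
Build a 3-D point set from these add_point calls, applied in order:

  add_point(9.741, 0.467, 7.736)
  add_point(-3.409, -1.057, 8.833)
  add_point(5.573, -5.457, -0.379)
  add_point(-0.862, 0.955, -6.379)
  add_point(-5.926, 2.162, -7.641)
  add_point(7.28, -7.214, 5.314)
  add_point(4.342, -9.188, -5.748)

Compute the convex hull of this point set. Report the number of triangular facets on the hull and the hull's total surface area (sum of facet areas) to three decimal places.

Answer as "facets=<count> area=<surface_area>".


6 of the 7 inputs are extreme points: [0, 1, 3, 4, 5, 6].

Area of each hull facet:
  f1: (p1, p0, p4) → 112.6173
  f2: (p1, p6, p4) → 122.2336
  f3: (p5, p6, p0) → 42.2722
  f4: (p5, p1, p0) → 51.9589
  f5: (p5, p1, p6) → 73.8403
  f6: (p3, p0, p4) → 30.6251
  f7: (p3, p6, p4) → 23.3922
  f8: (p3, p6, p0) → 94.7272
Σ area = 551.667

Euler characteristic 6−12+8 = 2 ✓

facets=8 area=551.667


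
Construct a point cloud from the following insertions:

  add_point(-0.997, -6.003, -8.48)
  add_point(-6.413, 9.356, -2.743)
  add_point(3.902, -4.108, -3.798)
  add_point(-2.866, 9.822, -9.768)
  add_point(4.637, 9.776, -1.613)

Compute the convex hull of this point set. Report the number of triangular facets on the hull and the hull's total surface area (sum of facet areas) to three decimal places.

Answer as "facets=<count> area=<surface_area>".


Hull vertices (5/5): indices [0, 1, 2, 3, 4].

Facet areas (half cross-product norm):
  f1: (p3, p4, p1) → 40.8951
  f2: (p3, p0, p1) → 62.8258
  f3: (p2, p4, p1) → 77.7886
  f4: (p2, p0, p1) → 58.9397
  f5: (p2, p3, p4) → 77.1515
  f6: (p2, p3, p0) → 55.7571
Σ area = 373.358

Euler characteristic 5−9+6 = 2 ✓

facets=6 area=373.358


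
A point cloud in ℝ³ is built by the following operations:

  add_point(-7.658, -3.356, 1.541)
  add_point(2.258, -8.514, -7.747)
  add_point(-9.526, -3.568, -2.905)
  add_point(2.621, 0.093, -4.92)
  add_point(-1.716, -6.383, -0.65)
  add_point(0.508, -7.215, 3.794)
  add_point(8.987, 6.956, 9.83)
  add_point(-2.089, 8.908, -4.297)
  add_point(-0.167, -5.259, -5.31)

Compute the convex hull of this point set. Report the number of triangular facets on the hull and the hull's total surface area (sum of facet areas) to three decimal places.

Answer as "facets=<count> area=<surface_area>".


facets=10 area=698.761

Extreme-point indices: [0, 1, 2, 3, 5, 6, 7] — 7 of 9 on the boundary.

Area of each hull facet:
  f1: (p7, p1, p2) → 98.3559
  f2: (p5, p1, p2) → 68.7148
  f3: (p5, p1, p6) → 96.5426
  f4: (p3, p1, p6) → 60.1302
  f5: (p3, p7, p6) → 85.1865
  f6: (p3, p7, p1) → 24.8946
  f7: (p0, p5, p2) → 18.8491
  f8: (p0, p5, p6) → 80.6151
  f9: (p0, p7, p2) → 34.8342
  f10: (p0, p7, p6) → 130.6385
Σ area = 698.761

Euler characteristic 7−15+10 = 2 ✓


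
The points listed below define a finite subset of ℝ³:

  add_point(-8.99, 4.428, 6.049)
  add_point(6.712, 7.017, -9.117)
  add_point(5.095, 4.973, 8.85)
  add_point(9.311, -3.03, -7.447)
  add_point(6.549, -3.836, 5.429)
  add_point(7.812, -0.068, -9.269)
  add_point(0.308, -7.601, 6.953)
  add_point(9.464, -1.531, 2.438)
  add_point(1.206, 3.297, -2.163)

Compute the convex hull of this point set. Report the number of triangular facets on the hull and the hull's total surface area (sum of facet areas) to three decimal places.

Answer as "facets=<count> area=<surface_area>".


facets=12 area=731.191

8 of the 9 inputs are extreme points: [0, 1, 2, 3, 4, 5, 6, 7].

Triangle areas on the boundary:
  f1: (p5, p6, p0) → 146.6351
  f2: (p2, p6, p0) → 89.1553
  f3: (p3, p5, p6) → 30.5976
  f4: (p4, p2, p7) → 22.6178
  f5: (p4, p2, p6) → 34.3236
  f6: (p4, p3, p7) → 20.1033
  f7: (p4, p3, p6) → 44.8892
  f8: (p1, p2, p7) → 74.0107
  f9: (p1, p3, p7) → 52.5437
  f10: (p1, p3, p5) → 7.7079
  f11: (p1, p5, p0) → 78.8240
  f12: (p1, p2, p0) → 129.7830
Σ area = 731.191

Euler: V−E+F = 8−18+12 = 2.


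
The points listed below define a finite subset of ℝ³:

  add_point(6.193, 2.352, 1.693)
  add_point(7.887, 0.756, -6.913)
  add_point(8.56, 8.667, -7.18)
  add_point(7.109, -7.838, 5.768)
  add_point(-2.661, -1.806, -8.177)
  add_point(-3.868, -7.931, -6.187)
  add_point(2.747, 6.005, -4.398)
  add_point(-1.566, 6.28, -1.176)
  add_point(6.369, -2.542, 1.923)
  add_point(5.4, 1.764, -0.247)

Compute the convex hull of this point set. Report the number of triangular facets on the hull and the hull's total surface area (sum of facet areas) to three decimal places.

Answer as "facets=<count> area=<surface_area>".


facets=10 area=562.325

Points on the hull: [0, 1, 2, 3, 4, 5, 7] (7 of 10).

Area of each hull facet:
  f1: (p7, p3, p5) → 115.8967
  f2: (p7, p4, p5) → 30.0001
  f3: (p7, p4, p2) → 64.3095
  f4: (p1, p3, p5) → 102.1488
  f5: (p1, p3, p2) → 49.1893
  f6: (p1, p4, p5) → 33.3761
  f7: (p1, p4, p2) → 41.2490
  f8: (p0, p3, p2) → 36.7217
  f9: (p0, p7, p2) → 48.4751
  f10: (p0, p7, p3) → 40.9590
Σ area = 562.325

Euler characteristic 7−15+10 = 2 ✓


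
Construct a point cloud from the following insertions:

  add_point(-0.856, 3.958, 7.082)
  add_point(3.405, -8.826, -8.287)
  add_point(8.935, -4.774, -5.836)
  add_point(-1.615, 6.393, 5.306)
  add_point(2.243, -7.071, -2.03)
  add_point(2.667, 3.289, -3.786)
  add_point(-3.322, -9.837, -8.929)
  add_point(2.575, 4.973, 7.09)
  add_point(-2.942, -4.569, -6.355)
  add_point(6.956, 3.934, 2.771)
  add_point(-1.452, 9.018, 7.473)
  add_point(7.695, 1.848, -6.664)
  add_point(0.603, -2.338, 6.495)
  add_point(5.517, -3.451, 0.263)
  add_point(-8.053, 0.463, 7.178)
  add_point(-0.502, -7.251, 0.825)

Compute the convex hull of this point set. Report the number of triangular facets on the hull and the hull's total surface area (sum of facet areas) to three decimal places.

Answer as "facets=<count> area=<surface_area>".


facets=24 area=766.113

Extreme-point indices: [1, 2, 4, 5, 6, 7, 8, 9, 10, 11, 12, 13, 14, 15] — 14 of 16 on the boundary.

Area of each hull facet:
  f1: (p8, p10, p14) → 82.5135
  f2: (p8, p6, p14) → 33.8005
  f3: (p8, p11, p6) → 31.4563
  f4: (p9, p11, p2) → 32.7081
  f5: (p9, p11, p10) → 43.0116
  f6: (p15, p6, p14) → 58.1975
  f7: (p15, p12, p14) → 34.3574
  f8: (p5, p11, p10) → 25.1306
  f9: (p5, p8, p10) → 61.3125
  f10: (p5, p8, p11) → 29.4416
  f11: (p13, p9, p2) → 26.3566
  f12: (p13, p9, p12) → 30.6518
  f13: (p13, p15, p2) → 23.5658
  f14: (p13, p15, p12) → 24.7086
  f15: (p7, p9, p10) → 13.4320
  f16: (p7, p9, p12) → 23.6827
  f17: (p7, p10, p14) → 30.6501
  f18: (p7, p12, p14) → 34.5968
  f19: (p1, p15, p6) → 32.9767
  f20: (p1, p11, p2) → 23.0228
  f21: (p1, p11, p6) → 34.0792
  f22: (p4, p15, p2) → 5.8196
  f23: (p4, p1, p2) → 22.6571
  f24: (p4, p1, p15) → 7.9839
Σ area = 766.113

Check V−E+F: 14 − 36 + 24 = 2.


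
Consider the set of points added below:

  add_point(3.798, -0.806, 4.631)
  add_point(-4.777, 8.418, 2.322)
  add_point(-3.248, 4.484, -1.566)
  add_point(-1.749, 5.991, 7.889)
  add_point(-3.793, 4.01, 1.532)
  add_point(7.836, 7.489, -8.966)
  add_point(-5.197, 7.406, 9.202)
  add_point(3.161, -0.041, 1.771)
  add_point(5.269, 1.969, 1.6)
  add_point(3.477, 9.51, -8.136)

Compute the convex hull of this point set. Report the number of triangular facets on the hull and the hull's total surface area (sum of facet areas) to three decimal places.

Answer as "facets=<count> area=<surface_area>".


Extreme-point indices: [0, 1, 2, 3, 4, 5, 6, 7, 8, 9] — 10 of 10 on the boundary.

Per-facet area ½‖(b−a)×(c−a)‖:
  f1: (p9, p5, p6) → 41.0537
  f2: (p2, p9, p5) → 22.8928
  f3: (p3, p5, p6) → 27.7952
  f4: (p3, p0, p6) → 8.3243
  f5: (p4, p0, p6) → 40.4039
  f6: (p1, p9, p6) → 26.5377
  f7: (p1, p2, p9) → 29.5164
  f8: (p1, p4, p6) → 15.9563
  f9: (p1, p4, p2) → 7.2790
  f10: (p7, p0, p5) → 12.8065
  f11: (p7, p2, p5) → 55.8889
  f12: (p7, p4, p0) → 11.4788
  f13: (p7, p4, p2) → 12.7937
  f14: (p8, p0, p5) → 7.4118
  f15: (p8, p3, p5) → 54.1615
  f16: (p8, p3, p0) → 20.4199
Σ area = 394.721

Euler characteristic 10−24+16 = 2 ✓

facets=16 area=394.721


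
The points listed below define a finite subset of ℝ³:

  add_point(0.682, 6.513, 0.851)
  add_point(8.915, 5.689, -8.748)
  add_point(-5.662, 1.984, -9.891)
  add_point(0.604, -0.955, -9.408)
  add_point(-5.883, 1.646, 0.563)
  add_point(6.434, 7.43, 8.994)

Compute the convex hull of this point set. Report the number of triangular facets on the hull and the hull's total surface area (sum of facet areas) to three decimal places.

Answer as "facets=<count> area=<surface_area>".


Hull vertices (6/6): indices [0, 1, 2, 3, 4, 5].

Triangle areas on the boundary:
  f1: (p5, p3, p4) → 96.9842
  f2: (p5, p3, p1) → 95.9321
  f3: (p2, p3, p4) → 36.2164
  f4: (p2, p3, p1) → 33.1289
  f5: (p0, p5, p1) → 61.4444
  f6: (p0, p2, p1) → 79.5411
  f7: (p0, p5, p4) → 34.3373
  f8: (p0, p2, p4) → 42.7751
Σ area = 480.359

Check V−E+F: 6 − 12 + 8 = 2.

facets=8 area=480.359


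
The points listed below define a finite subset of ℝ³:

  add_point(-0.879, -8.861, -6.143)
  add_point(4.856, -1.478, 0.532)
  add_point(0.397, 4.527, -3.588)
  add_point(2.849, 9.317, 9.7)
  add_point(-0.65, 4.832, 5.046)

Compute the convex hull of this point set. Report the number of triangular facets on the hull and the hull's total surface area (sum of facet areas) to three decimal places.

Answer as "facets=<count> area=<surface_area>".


Points on the hull: [0, 1, 2, 3, 4] (5 of 5).

Area of each hull facet:
  f1: (p3, p1, p0) → 50.6430
  f2: (p2, p1, p0) → 48.8502
  f3: (p2, p3, p1) → 58.3602
  f4: (p4, p3, p0) → 30.9518
  f5: (p4, p2, p0) → 58.2601
  f6: (p4, p2, p3) → 25.7664
Σ area = 272.832

Euler characteristic 5−9+6 = 2 ✓

facets=6 area=272.832


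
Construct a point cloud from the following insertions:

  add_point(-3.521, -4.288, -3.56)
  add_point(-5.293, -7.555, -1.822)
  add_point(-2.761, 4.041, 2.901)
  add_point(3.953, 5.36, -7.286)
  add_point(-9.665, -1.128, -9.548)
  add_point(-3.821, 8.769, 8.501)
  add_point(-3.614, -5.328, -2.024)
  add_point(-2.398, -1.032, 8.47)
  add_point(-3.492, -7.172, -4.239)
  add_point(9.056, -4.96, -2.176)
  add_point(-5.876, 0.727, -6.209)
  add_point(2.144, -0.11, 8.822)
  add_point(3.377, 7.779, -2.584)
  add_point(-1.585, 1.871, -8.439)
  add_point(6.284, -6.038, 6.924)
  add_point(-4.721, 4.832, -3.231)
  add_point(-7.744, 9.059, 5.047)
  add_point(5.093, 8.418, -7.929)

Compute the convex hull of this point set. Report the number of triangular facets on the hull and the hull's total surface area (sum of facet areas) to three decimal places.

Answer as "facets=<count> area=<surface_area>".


facets=20 area=1001.193

Extreme-point indices: [1, 4, 5, 7, 8, 9, 11, 12, 13, 14, 16, 17] — 12 of 18 on the boundary.

Triangle areas on the boundary:
  f1: (p1, p16, p4) → 94.0641
  f2: (p17, p16, p4) → 139.2624
  f3: (p8, p9, p4) → 53.6164
  f4: (p8, p1, p4) → 15.2728
  f5: (p14, p17, p9) → 66.6417
  f6: (p14, p8, p9) → 61.0976
  f7: (p14, p8, p1) → 22.1625
  f8: (p13, p9, p4) → 49.4675
  f9: (p13, p17, p4) → 16.7648
  f10: (p13, p17, p9) → 64.4095
  f11: (p7, p1, p16) → 74.2708
  f12: (p7, p14, p1) → 62.4100
  f13: (p12, p14, p17) → 39.5663
  f14: (p5, p7, p16) → 25.5869
  f15: (p5, p17, p16) → 47.7194
  f16: (p5, p12, p17) → 11.9495
  f17: (p11, p7, p14) → 16.1768
  f18: (p11, p5, p7) → 22.9801
  f19: (p11, p12, p14) → 51.0701
  f20: (p11, p5, p12) → 66.7038
Σ area = 1001.193

Check V−E+F: 12 − 30 + 20 = 2.


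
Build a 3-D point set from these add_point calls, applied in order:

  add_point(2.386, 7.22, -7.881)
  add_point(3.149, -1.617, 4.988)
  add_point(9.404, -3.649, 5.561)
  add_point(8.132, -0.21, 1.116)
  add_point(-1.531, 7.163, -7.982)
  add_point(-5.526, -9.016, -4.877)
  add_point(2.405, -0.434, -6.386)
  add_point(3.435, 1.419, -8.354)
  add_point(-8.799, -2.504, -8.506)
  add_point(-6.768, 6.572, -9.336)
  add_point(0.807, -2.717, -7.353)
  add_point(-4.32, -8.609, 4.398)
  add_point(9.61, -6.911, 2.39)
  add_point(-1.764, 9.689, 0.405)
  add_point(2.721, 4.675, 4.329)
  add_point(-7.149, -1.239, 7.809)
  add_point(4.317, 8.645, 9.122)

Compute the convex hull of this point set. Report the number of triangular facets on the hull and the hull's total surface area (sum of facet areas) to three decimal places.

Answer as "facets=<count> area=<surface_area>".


14 of the 17 inputs are extreme points: [0, 2, 3, 4, 5, 7, 8, 9, 10, 11, 12, 13, 15, 16].

Area of each hull facet:
  f1: (p15, p9, p8) → 76.7834
  f2: (p7, p9, p8) → 51.8508
  f3: (p2, p15, p16) → 98.9875
  f4: (p2, p11, p12) → 32.2254
  f5: (p2, p11, p15) → 62.9402
  f6: (p13, p15, p16) → 72.9962
  f7: (p13, p15, p9) → 80.9705
  f8: (p10, p7, p8) → 21.2366
  f9: (p10, p7, p12) → 34.4141
  f10: (p3, p2, p16) → 36.1067
  f11: (p3, p7, p12) → 34.1942
  f12: (p3, p2, p12) → 13.0550
  f13: (p0, p7, p9) → 27.3540
  f14: (p0, p13, p16) → 46.1454
  f15: (p0, p3, p16) → 81.1229
  f16: (p0, p3, p7) → 31.2375
  f17: (p5, p11, p12) → 66.3551
  f18: (p5, p10, p12) → 63.8307
  f19: (p5, p10, p8) → 34.7780
  f20: (p5, p15, p8) → 60.7321
  f21: (p5, p11, p15) → 37.1041
  f22: (p4, p13, p9) → 23.1195
  f23: (p4, p0, p9) → 2.5915
  f24: (p4, p0, p13) → 17.1683
Σ area = 1107.300

Euler: V−E+F = 14−36+24 = 2.

facets=24 area=1107.300


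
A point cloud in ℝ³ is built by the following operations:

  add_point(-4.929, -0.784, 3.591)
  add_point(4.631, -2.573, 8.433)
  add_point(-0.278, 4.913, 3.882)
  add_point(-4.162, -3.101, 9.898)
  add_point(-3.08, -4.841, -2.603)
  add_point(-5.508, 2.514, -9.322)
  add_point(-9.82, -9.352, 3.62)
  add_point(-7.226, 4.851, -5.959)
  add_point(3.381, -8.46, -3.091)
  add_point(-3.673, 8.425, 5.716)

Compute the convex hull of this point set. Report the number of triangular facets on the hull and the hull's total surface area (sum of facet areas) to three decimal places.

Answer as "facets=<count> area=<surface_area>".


facets=12 area=742.129

8 of the 10 inputs are extreme points: [1, 2, 3, 5, 6, 7, 8, 9].

Area of each hull facet:
  f1: (p8, p1, p6) → 92.3471
  f2: (p8, p5, p6) → 109.6827
  f3: (p3, p1, p6) → 41.4982
  f4: (p3, p9, p6) → 59.7510
  f5: (p3, p9, p1) → 54.1633
  f6: (p7, p9, p6) → 107.0700
  f7: (p7, p5, p6) → 38.4348
  f8: (p7, p5, p9) → 19.1445
  f9: (p2, p9, p1) → 19.6700
  f10: (p2, p5, p9) → 36.8310
  f11: (p2, p8, p1) → 64.8754
  f12: (p2, p8, p5) → 98.6614
Σ area = 742.129

Euler characteristic 8−18+12 = 2 ✓


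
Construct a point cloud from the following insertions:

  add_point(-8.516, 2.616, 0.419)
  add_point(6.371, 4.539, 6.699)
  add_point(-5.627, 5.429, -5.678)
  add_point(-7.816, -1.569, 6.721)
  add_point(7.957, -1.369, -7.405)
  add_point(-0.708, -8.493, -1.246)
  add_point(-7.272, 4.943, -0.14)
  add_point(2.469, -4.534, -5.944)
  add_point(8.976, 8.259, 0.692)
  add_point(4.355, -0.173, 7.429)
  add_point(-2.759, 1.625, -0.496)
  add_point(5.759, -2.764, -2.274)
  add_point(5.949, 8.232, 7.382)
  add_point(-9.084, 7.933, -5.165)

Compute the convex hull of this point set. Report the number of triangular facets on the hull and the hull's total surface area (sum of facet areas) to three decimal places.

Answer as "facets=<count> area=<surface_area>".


facets=22 area=838.295

Points on the hull: [0, 1, 2, 3, 4, 5, 6, 7, 8, 9, 11, 12, 13] (13 of 14).

Area of each hull facet:
  f1: (p4, p8, p13) → 114.7634
  f2: (p7, p5, p13) → 58.6697
  f3: (p7, p4, p5) → 12.9007
  f4: (p11, p4, p5) → 20.9213
  f5: (p6, p3, p13) → 11.8249
  f6: (p0, p5, p13) → 45.4105
  f7: (p0, p3, p13) → 5.1164
  f8: (p0, p3, p5) → 47.6518
  f9: (p2, p4, p13) → 5.2970
  f10: (p2, p7, p13) → 7.5993
  f11: (p2, p7, p4) → 41.2093
  f12: (p9, p3, p5) → 69.4894
  f13: (p9, p11, p5) → 44.0646
  f14: (p9, p11, p4) → 15.6357
  f15: (p12, p9, p3) → 50.1336
  f16: (p12, p6, p3) → 72.8252
  f17: (p12, p8, p13) → 69.2856
  f18: (p12, p6, p13) → 39.9382
  f19: (p1, p4, p8) → 47.2498
  f20: (p1, p9, p4) → 39.1415
  f21: (p1, p12, p8) → 13.5748
  f22: (p1, p12, p9) → 5.5927
Σ area = 838.295

Check V−E+F: 13 − 33 + 22 = 2.


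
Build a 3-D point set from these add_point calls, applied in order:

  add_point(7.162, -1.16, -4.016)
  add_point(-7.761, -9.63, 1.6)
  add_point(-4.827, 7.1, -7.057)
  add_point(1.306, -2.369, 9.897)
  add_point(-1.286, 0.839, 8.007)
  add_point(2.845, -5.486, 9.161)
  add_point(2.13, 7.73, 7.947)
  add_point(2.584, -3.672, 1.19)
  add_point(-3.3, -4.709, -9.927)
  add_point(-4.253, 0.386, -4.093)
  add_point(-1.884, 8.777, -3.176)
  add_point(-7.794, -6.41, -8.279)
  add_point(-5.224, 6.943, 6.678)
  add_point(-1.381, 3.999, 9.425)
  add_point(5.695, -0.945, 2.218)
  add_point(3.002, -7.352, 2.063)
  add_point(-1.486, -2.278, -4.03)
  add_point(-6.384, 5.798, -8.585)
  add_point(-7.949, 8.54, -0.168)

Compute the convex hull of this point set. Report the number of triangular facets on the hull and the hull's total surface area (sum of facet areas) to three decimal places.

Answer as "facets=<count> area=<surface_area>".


15 of the 19 inputs are extreme points: [0, 1, 2, 3, 5, 6, 8, 10, 11, 12, 13, 14, 15, 17, 18].

Area of each hull facet:
  f1: (p15, p8, p0) → 58.4449
  f2: (p17, p8, p0) → 68.8096
  f3: (p12, p6, p18) → 24.7301
  f4: (p12, p1, p18) → 65.5996
  f5: (p14, p6, p0) → 27.9596
  f6: (p5, p3, p1) → 24.2602
  f7: (p5, p15, p1) → 40.3098
  f8: (p5, p6, p3) → 11.3609
  f9: (p5, p14, p6) → 47.9144
  f10: (p5, p15, p0) → 31.4252
  f11: (p5, p14, p0) → 15.7997
  f12: (p10, p6, p0) → 77.7030
  f13: (p10, p6, p18) → 39.9356
  f14: (p11, p17, p8) → 28.0067
  f15: (p11, p15, p1) → 57.1936
  f16: (p11, p15, p8) → 34.9942
  f17: (p11, p1, p18) → 86.9089
  f18: (p11, p17, p18) → 53.3598
  f19: (p13, p6, p3) → 16.8737
  f20: (p13, p12, p6) → 14.8195
  f21: (p13, p3, p1) → 48.6246
  f22: (p13, p12, p1) → 47.1124
  f23: (p2, p17, p0) → 17.8187
  f24: (p2, p10, p0) → 34.5164
  f25: (p2, p17, p18) → 9.0242
  f26: (p2, p10, p18) → 17.1354
Σ area = 1000.641

Euler characteristic 15−39+26 = 2 ✓

facets=26 area=1000.641


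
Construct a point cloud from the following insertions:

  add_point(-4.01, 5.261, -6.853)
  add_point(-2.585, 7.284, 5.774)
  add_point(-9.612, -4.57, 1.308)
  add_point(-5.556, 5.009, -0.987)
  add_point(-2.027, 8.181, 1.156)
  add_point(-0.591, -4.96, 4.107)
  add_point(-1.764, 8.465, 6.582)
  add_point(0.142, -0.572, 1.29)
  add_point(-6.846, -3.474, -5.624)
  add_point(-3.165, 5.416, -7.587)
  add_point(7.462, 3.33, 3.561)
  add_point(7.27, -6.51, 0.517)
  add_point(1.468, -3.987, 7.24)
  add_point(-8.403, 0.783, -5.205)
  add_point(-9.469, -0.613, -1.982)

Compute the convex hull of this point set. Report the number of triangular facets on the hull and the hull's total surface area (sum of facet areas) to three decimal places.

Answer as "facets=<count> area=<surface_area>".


facets=22 area=690.086

13 of the 15 inputs are extreme points: [0, 2, 3, 4, 5, 6, 8, 9, 10, 11, 12, 13, 14].

Facet areas (half cross-product norm):
  f1: (p9, p11, p10) → 79.6837
  f2: (p4, p9, p10) → 49.6280
  f3: (p12, p11, p10) → 42.1113
  f4: (p8, p11, p2) → 59.0814
  f5: (p8, p9, p11) → 76.7701
  f6: (p14, p8, p2) → 13.6906
  f7: (p5, p11, p2) → 27.8846
  f8: (p5, p12, p2) → 12.3853
  f9: (p5, p12, p11) → 16.9165
  f10: (p6, p4, p10) → 28.8584
  f11: (p6, p12, p10) → 53.8320
  f12: (p6, p12, p2) → 79.3926
  f13: (p6, p14, p2) → 37.4930
  f14: (p3, p6, p4) → 12.4606
  f15: (p3, p6, p14) → 23.7625
  f16: (p13, p8, p9) → 15.9624
  f17: (p13, p14, p8) → 8.2247
  f18: (p13, p3, p14) → 11.9143
  f19: (p0, p13, p9) → 2.3545
  f20: (p0, p13, p3) → 17.6169
  f21: (p0, p4, p9) → 4.5755
  f22: (p0, p3, p4) → 15.4871
Σ area = 690.086

Euler: V−E+F = 13−33+22 = 2.


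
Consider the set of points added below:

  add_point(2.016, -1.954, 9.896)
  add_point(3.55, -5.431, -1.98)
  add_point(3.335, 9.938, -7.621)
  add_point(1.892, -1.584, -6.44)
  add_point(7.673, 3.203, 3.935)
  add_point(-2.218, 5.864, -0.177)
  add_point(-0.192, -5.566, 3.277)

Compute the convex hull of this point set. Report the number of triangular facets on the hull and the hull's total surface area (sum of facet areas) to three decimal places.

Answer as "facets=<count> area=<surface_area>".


facets=10 area=454.331

Points on the hull: [0, 1, 2, 3, 4, 5, 6] (7 of 7).

Area of each hull facet:
  f1: (p2, p4, p5) → 55.5593
  f2: (p0, p4, p5) → 52.8040
  f3: (p0, p6, p5) → 47.0648
  f4: (p3, p6, p5) → 52.9366
  f5: (p3, p2, p5) → 49.8691
  f6: (p1, p3, p6) → 17.6364
  f7: (p1, p0, p4) → 52.0777
  f8: (p1, p0, p6) → 21.7555
  f9: (p1, p2, p4) → 77.8282
  f10: (p1, p3, p2) → 26.7990
Σ area = 454.331

Check V−E+F: 7 − 15 + 10 = 2.


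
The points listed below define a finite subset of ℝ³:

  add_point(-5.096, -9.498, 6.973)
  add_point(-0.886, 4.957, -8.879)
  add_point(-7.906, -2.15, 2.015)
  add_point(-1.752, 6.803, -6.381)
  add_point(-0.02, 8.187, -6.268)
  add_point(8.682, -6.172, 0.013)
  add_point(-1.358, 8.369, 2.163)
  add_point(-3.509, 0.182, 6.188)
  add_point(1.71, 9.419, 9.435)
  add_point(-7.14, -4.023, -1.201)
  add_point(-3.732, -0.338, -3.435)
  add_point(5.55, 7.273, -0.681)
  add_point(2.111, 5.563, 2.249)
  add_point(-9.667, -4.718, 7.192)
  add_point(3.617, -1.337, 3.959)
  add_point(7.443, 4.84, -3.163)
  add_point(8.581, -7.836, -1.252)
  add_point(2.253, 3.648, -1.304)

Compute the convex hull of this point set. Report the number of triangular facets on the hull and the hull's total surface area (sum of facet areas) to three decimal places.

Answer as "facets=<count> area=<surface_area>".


Extreme-point indices: [0, 1, 2, 3, 4, 5, 6, 8, 9, 11, 13, 15, 16] — 13 of 18 on the boundary.

Per-facet area ½‖(b−a)×(c−a)‖:
  f1: (p15, p8, p5) → 83.5724
  f2: (p0, p8, p13) → 59.9627
  f3: (p0, p8, p5) → 143.8848
  f4: (p6, p8, p13) → 64.8675
  f5: (p2, p6, p13) → 32.3144
  f6: (p9, p0, p13) → 28.6537
  f7: (p9, p2, p13) → 9.3941
  f8: (p11, p15, p8) → 11.0944
  f9: (p3, p2, p6) → 52.9069
  f10: (p3, p9, p1) → 21.1767
  f11: (p3, p9, p2) → 24.9919
  f12: (p16, p0, p5) → 16.4954
  f13: (p16, p9, p0) → 76.9032
  f14: (p16, p9, p1) → 103.2098
  f15: (p16, p15, p5) → 9.7576
  f16: (p16, p15, p1) → 64.0797
  f17: (p4, p3, p6) → 9.4610
  f18: (p4, p6, p8) → 18.2184
  f19: (p4, p11, p8) → 40.5436
  f20: (p4, p3, p1) → 3.5161
  f21: (p4, p15, p1) → 18.4635
  f22: (p4, p11, p15) → 15.7063
Σ area = 909.174

Check V−E+F: 13 − 33 + 22 = 2.

facets=22 area=909.174


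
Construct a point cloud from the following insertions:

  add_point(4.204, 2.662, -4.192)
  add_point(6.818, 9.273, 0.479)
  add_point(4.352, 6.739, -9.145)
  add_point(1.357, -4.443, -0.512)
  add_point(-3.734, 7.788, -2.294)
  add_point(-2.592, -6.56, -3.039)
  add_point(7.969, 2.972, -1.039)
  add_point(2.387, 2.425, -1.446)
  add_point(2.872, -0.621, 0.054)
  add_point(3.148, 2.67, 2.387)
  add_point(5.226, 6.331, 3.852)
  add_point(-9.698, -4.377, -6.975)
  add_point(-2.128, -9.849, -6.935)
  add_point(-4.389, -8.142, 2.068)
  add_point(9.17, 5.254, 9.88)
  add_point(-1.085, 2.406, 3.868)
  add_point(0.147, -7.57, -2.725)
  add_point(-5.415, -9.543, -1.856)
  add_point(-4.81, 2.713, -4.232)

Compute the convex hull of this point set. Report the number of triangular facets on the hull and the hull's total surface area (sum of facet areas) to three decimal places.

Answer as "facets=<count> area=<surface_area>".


11 of the 19 inputs are extreme points: [1, 2, 4, 6, 11, 12, 13, 14, 15, 16, 17].

Triangle areas on the boundary:
  f1: (p2, p12, p11) → 81.1632
  f2: (p4, p2, p11) → 76.3097
  f3: (p6, p2, p12) → 81.6979
  f4: (p1, p4, p14) → 53.2125
  f5: (p1, p4, p2) → 48.8777
  f6: (p1, p6, p14) → 33.8374
  f7: (p1, p6, p2) → 30.7645
  f8: (p17, p12, p11) → 25.0351
  f9: (p17, p13, p11) → 15.9243
  f10: (p17, p13, p12) → 9.8378
  f11: (p16, p13, p14) → 66.3534
  f12: (p16, p13, p12) → 17.0251
  f13: (p16, p6, p14) → 69.5677
  f14: (p16, p6, p12) → 25.1390
  f15: (p15, p4, p11) → 60.7479
  f16: (p15, p13, p11) → 62.3178
  f17: (p15, p4, p14) → 46.5310
  f18: (p15, p13, p14) → 57.3433
Σ area = 861.685

Euler characteristic 11−27+18 = 2 ✓

facets=18 area=861.685
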